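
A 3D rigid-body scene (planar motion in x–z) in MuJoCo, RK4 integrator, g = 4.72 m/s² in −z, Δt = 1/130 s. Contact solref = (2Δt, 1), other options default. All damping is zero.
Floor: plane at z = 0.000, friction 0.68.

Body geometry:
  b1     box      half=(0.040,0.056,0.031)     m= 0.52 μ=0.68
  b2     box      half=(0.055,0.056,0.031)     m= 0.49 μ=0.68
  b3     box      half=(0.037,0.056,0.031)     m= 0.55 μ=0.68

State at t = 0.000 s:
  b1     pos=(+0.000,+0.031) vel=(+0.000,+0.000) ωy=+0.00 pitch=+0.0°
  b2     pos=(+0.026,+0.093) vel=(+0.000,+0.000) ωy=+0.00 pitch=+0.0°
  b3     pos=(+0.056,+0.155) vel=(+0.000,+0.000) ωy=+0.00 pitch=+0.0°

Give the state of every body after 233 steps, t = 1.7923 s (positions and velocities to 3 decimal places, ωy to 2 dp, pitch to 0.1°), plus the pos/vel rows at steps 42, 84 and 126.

State at t = 1.7923 s:
  b1     pos=(+0.000,+0.031) vel=(+0.000,+0.000) ωy=+0.00 pitch=+0.0°
  b2     pos=(+0.079,+0.055) vel=(+0.000,+0.000) ωy=+0.00 pitch=+90.0°
  b3     pos=(+0.159,+0.037) vel=(+0.000,+0.000) ωy=+0.00 pitch=+90.0°

Key-timestep trajectory:
   step    t(s)  b1.x    b1.z    b1.vx   b1.vz   b2.x    b2.z    b2.vx   b2.vz   b3.x    b3.z    b3.vx   b3.vz 
     42  0.3231   +0.000  +0.031  +0.000  +0.000   +0.030  +0.095  +0.037  +0.011   +0.069  +0.152  +0.102  -0.033
     84  0.6462   +0.000  +0.031  +0.000  +0.000   +0.069  +0.075  +0.199  -0.404   +0.146  +0.058  +0.309  -0.850
    126  0.9692   +0.000  +0.031  +0.000  +0.000   +0.079  +0.055  +0.066  -0.029   +0.176  +0.046  -0.070  -0.021


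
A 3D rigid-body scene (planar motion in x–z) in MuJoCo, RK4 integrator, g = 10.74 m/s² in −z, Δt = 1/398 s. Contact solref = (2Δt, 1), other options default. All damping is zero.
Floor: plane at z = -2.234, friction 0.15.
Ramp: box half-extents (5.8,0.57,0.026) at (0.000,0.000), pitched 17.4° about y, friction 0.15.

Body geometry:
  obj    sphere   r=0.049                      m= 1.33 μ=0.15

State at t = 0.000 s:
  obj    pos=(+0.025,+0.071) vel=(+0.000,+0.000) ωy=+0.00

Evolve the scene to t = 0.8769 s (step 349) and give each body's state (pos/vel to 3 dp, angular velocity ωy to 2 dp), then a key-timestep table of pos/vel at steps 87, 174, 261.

State at t = 0.8769 s:
  obj    pos=(+0.867,-0.193) vel=(+1.920,-0.602) ωy=+41.05

Key-timestep trajectory:
   step    t(s)  obj.x    obj.z    obj.vx   obj.vz 
     87  0.2186   +0.077  +0.054  +0.479  -0.150
    174  0.4372   +0.234  +0.005  +0.957  -0.300
    261  0.6558   +0.496  -0.077  +1.436  -0.450


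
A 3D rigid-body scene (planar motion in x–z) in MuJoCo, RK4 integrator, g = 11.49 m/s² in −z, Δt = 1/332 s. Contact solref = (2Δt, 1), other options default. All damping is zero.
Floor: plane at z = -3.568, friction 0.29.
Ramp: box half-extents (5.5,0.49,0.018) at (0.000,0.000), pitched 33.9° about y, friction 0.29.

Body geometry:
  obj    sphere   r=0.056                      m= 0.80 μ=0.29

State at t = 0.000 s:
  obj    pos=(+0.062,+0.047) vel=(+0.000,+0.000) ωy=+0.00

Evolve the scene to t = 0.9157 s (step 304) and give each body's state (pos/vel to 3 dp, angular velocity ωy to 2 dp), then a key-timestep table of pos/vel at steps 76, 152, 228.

State at t = 0.9157 s:
  obj    pos=(+1.655,-1.023) vel=(+3.479,-2.338) ωy=+74.83

Key-timestep trajectory:
   step    t(s)  obj.x    obj.z    obj.vx   obj.vz 
     76  0.2289   +0.162  -0.020  +0.870  -0.585
    152  0.4578   +0.460  -0.220  +1.740  -1.169
    228  0.6867   +0.958  -0.555  +2.609  -1.753


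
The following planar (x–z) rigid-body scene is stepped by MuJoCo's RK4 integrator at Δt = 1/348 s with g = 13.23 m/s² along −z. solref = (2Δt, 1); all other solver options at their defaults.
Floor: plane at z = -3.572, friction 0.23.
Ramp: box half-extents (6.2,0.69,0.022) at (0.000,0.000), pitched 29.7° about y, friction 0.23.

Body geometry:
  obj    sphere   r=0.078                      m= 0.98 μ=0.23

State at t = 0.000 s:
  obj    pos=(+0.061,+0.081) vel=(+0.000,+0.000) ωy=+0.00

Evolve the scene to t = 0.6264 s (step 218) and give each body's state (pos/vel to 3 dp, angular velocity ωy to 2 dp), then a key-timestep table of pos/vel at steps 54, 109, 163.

State at t = 0.6264 s:
  obj    pos=(+0.859,-0.375) vel=(+2.548,-1.453) ωy=+37.59

Key-timestep trajectory:
   step    t(s)  obj.x    obj.z    obj.vx   obj.vz 
     54  0.1552   +0.110  +0.052  +0.631  -0.360
    109  0.3132   +0.260  -0.033  +1.274  -0.727
    163  0.4684   +0.507  -0.174  +1.905  -1.087


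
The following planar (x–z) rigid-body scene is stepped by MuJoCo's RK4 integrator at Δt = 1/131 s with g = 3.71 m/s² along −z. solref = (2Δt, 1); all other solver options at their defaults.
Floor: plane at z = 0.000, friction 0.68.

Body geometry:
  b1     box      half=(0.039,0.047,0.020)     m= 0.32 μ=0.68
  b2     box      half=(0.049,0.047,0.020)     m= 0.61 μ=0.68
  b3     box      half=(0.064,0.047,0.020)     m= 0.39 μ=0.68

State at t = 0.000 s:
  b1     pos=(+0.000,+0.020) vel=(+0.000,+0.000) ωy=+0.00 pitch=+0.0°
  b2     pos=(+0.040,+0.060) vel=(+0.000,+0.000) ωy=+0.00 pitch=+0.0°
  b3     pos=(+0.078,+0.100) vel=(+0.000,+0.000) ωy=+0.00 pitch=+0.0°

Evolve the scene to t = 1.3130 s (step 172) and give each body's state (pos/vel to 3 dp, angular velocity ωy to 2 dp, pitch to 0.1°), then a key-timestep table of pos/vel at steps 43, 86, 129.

State at t = 1.3130 s:
  b1     pos=(-0.001,+0.020) vel=(-0.001,+0.000) ωy=+0.00 pitch=+0.0°
  b2     pos=(+0.055,+0.050) vel=(+0.000,+0.000) ωy=-0.02 pitch=+50.3°
  b3     pos=(+0.110,+0.059) vel=(+0.000,+0.000) ωy=-0.01 pitch=+43.5°

Key-timestep trajectory:
   step    t(s)  b1.x    b1.z    b1.vx   b1.vz   b2.x    b2.z    b2.vx   b2.vz   b3.x    b3.z    b3.vx   b3.vz 
     43  0.3282   +0.000  +0.020  +0.000  +0.000   +0.058  +0.051  +0.060  +0.035   +0.114  +0.059  +0.041  +0.052
     86  0.6565   +0.000  +0.020  -0.001  +0.000   +0.056  +0.051  -0.003  +0.002   +0.111  +0.059  -0.004  -0.002
    129  0.9847   -0.001  +0.020  -0.001  +0.000   +0.056  +0.051  +0.000  +0.000   +0.111  +0.059  +0.000  +0.000


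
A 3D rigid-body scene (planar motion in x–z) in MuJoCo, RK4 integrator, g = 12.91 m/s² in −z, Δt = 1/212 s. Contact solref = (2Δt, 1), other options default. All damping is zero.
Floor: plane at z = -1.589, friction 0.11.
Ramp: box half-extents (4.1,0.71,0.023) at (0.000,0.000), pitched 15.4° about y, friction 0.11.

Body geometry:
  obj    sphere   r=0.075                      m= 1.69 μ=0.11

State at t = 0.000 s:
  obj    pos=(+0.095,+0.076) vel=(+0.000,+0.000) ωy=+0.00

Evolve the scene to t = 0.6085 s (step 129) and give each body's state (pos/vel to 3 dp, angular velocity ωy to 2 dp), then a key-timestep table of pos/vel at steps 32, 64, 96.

State at t = 0.6085 s:
  obj    pos=(+0.532,-0.045) vel=(+1.437,-0.396) ωy=+19.86

Key-timestep trajectory:
   step    t(s)  obj.x    obj.z    obj.vx   obj.vz 
     32  0.1509   +0.122  +0.068  +0.357  -0.098
     64  0.3019   +0.203  +0.046  +0.713  -0.196
     96  0.4528   +0.337  +0.009  +1.069  -0.295


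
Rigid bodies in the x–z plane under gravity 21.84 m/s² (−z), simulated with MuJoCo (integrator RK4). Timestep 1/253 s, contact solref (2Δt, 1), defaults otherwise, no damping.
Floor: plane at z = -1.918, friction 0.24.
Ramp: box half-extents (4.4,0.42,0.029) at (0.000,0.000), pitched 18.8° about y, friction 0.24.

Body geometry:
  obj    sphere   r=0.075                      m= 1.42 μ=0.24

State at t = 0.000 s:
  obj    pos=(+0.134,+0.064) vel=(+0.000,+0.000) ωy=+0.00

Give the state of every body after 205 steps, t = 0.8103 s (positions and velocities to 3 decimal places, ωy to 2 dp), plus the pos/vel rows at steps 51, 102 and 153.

State at t = 0.8103 s:
  obj    pos=(+1.697,-0.468) vel=(+3.856,-1.313) ωy=+54.31

Key-timestep trajectory:
   step    t(s)  obj.x    obj.z    obj.vx   obj.vz 
     51  0.2016   +0.231  +0.031  +0.960  -0.327
    102  0.4032   +0.521  -0.067  +1.919  -0.653
    153  0.6047   +1.004  -0.232  +2.878  -0.980


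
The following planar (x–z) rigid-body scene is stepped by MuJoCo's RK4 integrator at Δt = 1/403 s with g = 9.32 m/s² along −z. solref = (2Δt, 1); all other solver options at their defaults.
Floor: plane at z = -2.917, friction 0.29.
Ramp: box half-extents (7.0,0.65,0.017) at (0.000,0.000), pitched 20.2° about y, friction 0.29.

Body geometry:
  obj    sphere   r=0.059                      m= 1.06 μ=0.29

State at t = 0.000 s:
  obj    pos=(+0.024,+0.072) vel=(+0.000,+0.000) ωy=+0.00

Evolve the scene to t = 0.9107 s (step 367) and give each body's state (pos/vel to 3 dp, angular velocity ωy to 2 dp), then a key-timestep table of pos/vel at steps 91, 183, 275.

State at t = 0.9107 s:
  obj    pos=(+0.919,-0.257) vel=(+1.965,-0.723) ωy=+35.48

Key-timestep trajectory:
   step    t(s)  obj.x    obj.z    obj.vx   obj.vz 
     91  0.2258   +0.079  +0.052  +0.487  -0.179
    183  0.4541   +0.246  -0.010  +0.980  -0.360
    275  0.6824   +0.526  -0.113  +1.472  -0.542


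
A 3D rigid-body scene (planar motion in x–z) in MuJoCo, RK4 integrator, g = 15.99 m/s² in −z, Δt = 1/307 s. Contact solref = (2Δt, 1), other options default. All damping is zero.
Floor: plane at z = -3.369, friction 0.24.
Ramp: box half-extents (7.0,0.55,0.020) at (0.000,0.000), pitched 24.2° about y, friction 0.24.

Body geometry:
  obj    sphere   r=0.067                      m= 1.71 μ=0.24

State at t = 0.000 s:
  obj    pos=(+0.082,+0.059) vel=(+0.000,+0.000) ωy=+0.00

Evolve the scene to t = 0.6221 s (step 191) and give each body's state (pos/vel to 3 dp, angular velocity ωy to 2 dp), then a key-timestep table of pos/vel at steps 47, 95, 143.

State at t = 0.6221 s:
  obj    pos=(+0.908,-0.313) vel=(+2.657,-1.194) ωy=+43.47

Key-timestep trajectory:
   step    t(s)  obj.x    obj.z    obj.vx   obj.vz 
     47  0.1531   +0.132  +0.036  +0.654  -0.294
     95  0.3094   +0.286  -0.033  +1.322  -0.594
    143  0.4658   +0.545  -0.150  +1.989  -0.894


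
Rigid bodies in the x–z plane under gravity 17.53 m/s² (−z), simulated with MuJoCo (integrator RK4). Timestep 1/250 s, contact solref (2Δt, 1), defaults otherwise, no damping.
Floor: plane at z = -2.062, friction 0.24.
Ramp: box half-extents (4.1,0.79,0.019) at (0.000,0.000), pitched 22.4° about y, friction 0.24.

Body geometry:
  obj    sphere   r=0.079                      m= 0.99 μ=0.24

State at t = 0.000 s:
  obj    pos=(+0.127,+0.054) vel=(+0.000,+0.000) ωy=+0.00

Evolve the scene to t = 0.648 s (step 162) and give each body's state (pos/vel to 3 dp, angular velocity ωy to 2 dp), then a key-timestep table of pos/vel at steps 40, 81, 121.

State at t = 0.648 s:
  obj    pos=(+1.053,-0.328) vel=(+2.859,-1.178) ωy=+39.13

Key-timestep trajectory:
   step    t(s)  obj.x    obj.z    obj.vx   obj.vz 
     40  0.1600   +0.183  +0.030  +0.706  -0.291
     81  0.3240   +0.359  -0.042  +1.429  -0.589
    121  0.4840   +0.644  -0.159  +2.135  -0.880


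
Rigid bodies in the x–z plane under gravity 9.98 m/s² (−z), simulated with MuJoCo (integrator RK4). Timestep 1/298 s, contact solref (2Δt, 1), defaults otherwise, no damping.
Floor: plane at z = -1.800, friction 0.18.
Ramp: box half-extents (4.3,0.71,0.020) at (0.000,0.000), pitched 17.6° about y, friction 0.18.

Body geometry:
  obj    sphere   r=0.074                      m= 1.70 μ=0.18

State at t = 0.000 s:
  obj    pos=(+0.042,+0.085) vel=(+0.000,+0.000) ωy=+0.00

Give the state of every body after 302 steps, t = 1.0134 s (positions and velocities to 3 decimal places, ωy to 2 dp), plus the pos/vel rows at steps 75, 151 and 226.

State at t = 1.0134 s:
  obj    pos=(+1.097,-0.249) vel=(+2.082,-0.661) ωy=+29.52

Key-timestep trajectory:
   step    t(s)  obj.x    obj.z    obj.vx   obj.vz 
     75  0.2517   +0.107  +0.065  +0.517  -0.164
    151  0.5067   +0.306  +0.002  +1.041  -0.330
    226  0.7584   +0.633  -0.102  +1.558  -0.494


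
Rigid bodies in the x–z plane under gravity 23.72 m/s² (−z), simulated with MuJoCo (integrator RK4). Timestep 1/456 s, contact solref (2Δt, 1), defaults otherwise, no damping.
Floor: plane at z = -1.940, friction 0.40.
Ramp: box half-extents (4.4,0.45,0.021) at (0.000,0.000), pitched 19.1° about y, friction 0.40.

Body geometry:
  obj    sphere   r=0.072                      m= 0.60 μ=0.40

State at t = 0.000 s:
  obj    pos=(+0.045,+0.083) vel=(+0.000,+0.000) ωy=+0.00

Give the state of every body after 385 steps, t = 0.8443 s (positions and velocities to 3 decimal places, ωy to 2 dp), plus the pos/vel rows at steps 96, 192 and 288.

State at t = 0.8443 s:
  obj    pos=(+1.912,-0.564) vel=(+4.423,-1.532) ωy=+65.01

Key-timestep trajectory:
   step    t(s)  obj.x    obj.z    obj.vx   obj.vz 
     96  0.2105   +0.161  +0.043  +1.103  -0.382
    192  0.4211   +0.509  -0.078  +2.206  -0.764
    288  0.6316   +1.090  -0.279  +3.309  -1.146


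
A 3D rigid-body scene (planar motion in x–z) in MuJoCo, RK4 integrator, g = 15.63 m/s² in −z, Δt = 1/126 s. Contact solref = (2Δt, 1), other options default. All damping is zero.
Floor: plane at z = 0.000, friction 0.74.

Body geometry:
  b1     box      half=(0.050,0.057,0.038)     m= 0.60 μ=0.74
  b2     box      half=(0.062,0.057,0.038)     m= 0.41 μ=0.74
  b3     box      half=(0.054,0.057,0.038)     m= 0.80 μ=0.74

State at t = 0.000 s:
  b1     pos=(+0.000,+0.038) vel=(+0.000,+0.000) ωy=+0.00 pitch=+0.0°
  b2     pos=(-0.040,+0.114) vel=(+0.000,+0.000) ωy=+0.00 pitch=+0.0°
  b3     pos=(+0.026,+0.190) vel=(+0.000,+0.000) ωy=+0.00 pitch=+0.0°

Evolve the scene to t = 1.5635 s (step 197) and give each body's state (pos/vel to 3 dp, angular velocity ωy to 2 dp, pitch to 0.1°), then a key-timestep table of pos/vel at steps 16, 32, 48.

State at t = 1.5635 s:
  b1     pos=(+0.000,+0.038) vel=(+0.000,+0.000) ωy=+0.00 pitch=+0.0°
  b2     pos=(-0.041,+0.114) vel=(+0.000,+0.000) ωy=+0.00 pitch=-0.1°
  b3     pos=(+0.149,+0.038) vel=(+0.000,+0.000) ωy=+0.00 pitch=+180.0°

Key-timestep trajectory:
   step    t(s)  b1.x    b1.z    b1.vx   b1.vz   b2.x    b2.z    b2.vx   b2.vz   b3.x    b3.z    b3.vx   b3.vz 
     16  0.1270   +0.000  +0.038  -0.001  +0.000   -0.040  +0.114  -0.004  +0.000   +0.034  +0.188  +0.161  -0.054
     32  0.2540   +0.000  +0.038  -0.003  -0.002   -0.041  +0.114  +0.000  -0.001   +0.070  +0.131  +0.389  -1.036
     48  0.3810   +0.000  +0.038  +0.000  +0.000   -0.041  +0.114  +0.000  +0.000   +0.152  +0.031  -0.035  +0.147


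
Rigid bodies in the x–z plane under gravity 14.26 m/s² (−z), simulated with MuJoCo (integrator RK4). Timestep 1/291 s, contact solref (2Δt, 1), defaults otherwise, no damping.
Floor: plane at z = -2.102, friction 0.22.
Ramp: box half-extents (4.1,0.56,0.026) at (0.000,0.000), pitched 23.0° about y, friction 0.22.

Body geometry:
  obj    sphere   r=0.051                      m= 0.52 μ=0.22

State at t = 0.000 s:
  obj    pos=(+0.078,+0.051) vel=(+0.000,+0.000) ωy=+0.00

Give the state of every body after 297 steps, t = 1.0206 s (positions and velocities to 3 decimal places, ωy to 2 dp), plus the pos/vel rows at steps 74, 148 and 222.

State at t = 1.0206 s:
  obj    pos=(+1.986,-0.759) vel=(+3.739,-1.587) ωy=+79.64

Key-timestep trajectory:
   step    t(s)  obj.x    obj.z    obj.vx   obj.vz 
     74  0.2543   +0.196  +0.000  +0.932  -0.395
    148  0.5086   +0.552  -0.151  +1.863  -0.791
    222  0.7629   +1.144  -0.402  +2.795  -1.186


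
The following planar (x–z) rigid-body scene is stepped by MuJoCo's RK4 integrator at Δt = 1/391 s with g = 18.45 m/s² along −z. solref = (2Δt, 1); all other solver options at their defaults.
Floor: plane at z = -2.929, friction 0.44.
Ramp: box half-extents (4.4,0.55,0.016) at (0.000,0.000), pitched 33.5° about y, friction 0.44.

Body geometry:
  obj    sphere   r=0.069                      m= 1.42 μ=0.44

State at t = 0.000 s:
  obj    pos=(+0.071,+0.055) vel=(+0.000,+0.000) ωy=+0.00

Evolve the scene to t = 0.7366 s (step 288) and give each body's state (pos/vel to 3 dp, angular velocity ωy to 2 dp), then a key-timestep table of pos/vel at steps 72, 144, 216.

State at t = 0.7366 s:
  obj    pos=(+1.716,-1.034) vel=(+4.468,-2.957) ωy=+77.64

Key-timestep trajectory:
   step    t(s)  obj.x    obj.z    obj.vx   obj.vz 
     72  0.1841   +0.174  -0.013  +1.117  -0.739
    144  0.3683   +0.482  -0.217  +2.234  -1.479
    216  0.5524   +0.997  -0.558  +3.351  -2.218


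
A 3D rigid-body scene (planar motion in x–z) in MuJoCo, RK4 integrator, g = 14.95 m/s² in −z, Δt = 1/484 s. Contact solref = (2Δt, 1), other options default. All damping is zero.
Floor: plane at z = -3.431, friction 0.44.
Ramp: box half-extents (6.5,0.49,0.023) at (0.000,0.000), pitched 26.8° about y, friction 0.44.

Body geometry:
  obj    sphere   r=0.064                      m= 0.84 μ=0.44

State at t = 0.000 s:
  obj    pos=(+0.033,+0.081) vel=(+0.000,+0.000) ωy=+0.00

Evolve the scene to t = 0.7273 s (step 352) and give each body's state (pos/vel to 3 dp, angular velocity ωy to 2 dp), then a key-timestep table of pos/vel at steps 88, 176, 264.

State at t = 0.7273 s:
  obj    pos=(+1.170,-0.493) vel=(+3.126,-1.579) ωy=+54.71

Key-timestep trajectory:
   step    t(s)  obj.x    obj.z    obj.vx   obj.vz 
     88  0.1818   +0.104  +0.045  +0.781  -0.395
    176  0.3636   +0.317  -0.063  +1.563  -0.789
    264  0.5455   +0.672  -0.242  +2.344  -1.184


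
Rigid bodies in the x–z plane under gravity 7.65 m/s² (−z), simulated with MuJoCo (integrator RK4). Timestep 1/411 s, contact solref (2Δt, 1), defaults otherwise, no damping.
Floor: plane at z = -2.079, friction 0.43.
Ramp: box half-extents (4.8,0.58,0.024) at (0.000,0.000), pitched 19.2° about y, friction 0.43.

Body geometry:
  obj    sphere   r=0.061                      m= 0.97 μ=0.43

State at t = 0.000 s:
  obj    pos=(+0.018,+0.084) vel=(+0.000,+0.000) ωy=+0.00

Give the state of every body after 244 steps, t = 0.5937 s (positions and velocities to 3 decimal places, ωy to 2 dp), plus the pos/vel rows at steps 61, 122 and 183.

State at t = 0.5937 s:
  obj    pos=(+0.317,-0.020) vel=(+1.008,-0.351) ωy=+17.49

Key-timestep trajectory:
   step    t(s)  obj.x    obj.z    obj.vx   obj.vz 
     61  0.1484   +0.037  +0.077  +0.252  -0.088
    122  0.2968   +0.093  +0.058  +0.504  -0.175
    183  0.4453   +0.186  +0.025  +0.756  -0.263


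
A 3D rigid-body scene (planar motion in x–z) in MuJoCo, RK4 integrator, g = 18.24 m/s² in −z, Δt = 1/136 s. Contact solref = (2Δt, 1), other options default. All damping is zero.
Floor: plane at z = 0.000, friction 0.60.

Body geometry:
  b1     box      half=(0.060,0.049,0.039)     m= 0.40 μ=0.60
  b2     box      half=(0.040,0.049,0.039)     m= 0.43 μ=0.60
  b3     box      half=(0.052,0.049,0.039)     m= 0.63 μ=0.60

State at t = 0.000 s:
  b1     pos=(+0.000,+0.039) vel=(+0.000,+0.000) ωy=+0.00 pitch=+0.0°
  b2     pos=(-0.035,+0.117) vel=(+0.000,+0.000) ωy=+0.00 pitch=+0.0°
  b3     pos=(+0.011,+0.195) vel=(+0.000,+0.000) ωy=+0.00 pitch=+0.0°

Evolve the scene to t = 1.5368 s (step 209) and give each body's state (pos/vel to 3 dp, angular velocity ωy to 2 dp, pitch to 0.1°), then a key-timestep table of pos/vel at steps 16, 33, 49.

State at t = 1.5368 s:
  b1     pos=(+0.000,+0.039) vel=(+0.000,+0.000) ωy=+0.00 pitch=+0.0°
  b2     pos=(-0.036,+0.117) vel=(+0.000,+0.000) ωy=+0.00 pitch=+0.0°
  b3     pos=(+0.137,+0.039) vel=(+0.000,+0.000) ωy=+0.00 pitch=+180.0°

Key-timestep trajectory:
   step    t(s)  b1.x    b1.z    b1.vx   b1.vz   b2.x    b2.z    b2.vx   b2.vz   b3.x    b3.z    b3.vx   b3.vz 
     16  0.1176   +0.000  +0.039  -0.002  +0.000   -0.035  +0.117  -0.005  +0.000   +0.023  +0.190  +0.246  -0.134
     33  0.2426   +0.000  +0.039  -0.002  +0.001   -0.035  +0.117  -0.002  +0.001   +0.075  +0.124  +0.708  -0.053
     49  0.3603   +0.000  +0.039  +0.000  +0.000   -0.036  +0.117  +0.000  +0.000   +0.141  +0.032  -0.314  -0.046


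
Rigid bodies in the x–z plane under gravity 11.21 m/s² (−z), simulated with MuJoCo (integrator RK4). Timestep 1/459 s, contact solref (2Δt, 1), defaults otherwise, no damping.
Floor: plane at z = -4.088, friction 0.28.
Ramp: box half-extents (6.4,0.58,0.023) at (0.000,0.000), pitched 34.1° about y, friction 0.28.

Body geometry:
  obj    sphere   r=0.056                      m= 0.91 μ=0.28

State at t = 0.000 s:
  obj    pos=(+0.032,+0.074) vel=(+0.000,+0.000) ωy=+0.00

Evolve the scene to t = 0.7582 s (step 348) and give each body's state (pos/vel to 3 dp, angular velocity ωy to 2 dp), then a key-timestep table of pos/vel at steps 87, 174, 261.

State at t = 0.7582 s:
  obj    pos=(+1.100,-0.650) vel=(+2.818,-1.908) ωy=+60.77

Key-timestep trajectory:
   step    t(s)  obj.x    obj.z    obj.vx   obj.vz 
     87  0.1895   +0.099  +0.029  +0.705  -0.477
    174  0.3791   +0.299  -0.107  +1.409  -0.954
    261  0.5686   +0.633  -0.333  +2.114  -1.431


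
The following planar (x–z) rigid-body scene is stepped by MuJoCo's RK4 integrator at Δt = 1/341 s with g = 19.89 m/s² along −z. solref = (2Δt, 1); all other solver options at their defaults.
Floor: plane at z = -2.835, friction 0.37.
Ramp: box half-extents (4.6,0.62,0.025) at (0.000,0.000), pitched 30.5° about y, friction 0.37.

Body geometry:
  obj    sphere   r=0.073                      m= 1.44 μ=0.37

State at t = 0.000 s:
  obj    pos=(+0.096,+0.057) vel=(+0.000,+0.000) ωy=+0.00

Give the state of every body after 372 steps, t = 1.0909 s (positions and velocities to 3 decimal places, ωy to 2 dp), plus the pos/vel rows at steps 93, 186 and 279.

State at t = 1.0909 s:
  obj    pos=(+3.793,-2.121) vel=(+6.778,-3.992) ωy=+107.75

Key-timestep trajectory:
   step    t(s)  obj.x    obj.z    obj.vx   obj.vz 
     93  0.2727   +0.327  -0.079  +1.695  -0.998
    186  0.5455   +1.020  -0.487  +3.389  -1.996
    279  0.8182   +2.176  -1.168  +5.083  -2.994


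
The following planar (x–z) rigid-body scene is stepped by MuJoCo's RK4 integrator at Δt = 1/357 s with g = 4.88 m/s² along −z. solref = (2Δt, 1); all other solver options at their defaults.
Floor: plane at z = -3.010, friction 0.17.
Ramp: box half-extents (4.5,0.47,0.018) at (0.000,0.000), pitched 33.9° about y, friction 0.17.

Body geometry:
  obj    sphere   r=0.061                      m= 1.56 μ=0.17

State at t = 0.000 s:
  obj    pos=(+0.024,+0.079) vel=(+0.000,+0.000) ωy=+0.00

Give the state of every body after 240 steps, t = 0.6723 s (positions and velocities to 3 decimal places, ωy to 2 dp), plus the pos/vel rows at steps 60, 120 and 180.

State at t = 0.6723 s:
  obj    pos=(+0.405,-0.177) vel=(+1.135,-0.762) ωy=+18.96

Key-timestep trajectory:
   step    t(s)  obj.x    obj.z    obj.vx   obj.vz 
     60  0.1681   +0.048  +0.063  +0.284  -0.190
    120  0.3361   +0.119  +0.015  +0.570  -0.376
    180  0.5042   +0.239  -0.065  +0.849  -0.577


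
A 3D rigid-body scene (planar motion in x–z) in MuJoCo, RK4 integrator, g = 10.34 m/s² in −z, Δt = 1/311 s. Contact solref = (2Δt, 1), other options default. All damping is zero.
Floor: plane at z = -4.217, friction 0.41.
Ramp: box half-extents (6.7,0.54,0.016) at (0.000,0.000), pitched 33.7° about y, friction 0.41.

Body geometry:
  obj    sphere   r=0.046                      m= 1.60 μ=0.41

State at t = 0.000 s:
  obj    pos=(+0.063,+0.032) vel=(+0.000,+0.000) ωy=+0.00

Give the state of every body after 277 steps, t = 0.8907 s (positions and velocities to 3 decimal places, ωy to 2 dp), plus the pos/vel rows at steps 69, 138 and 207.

State at t = 0.8907 s:
  obj    pos=(+1.416,-0.870) vel=(+3.037,-2.025) ωy=+79.34

Key-timestep trajectory:
   step    t(s)  obj.x    obj.z    obj.vx   obj.vz 
     69  0.2219   +0.147  -0.024  +0.756  -0.505
    138  0.4437   +0.399  -0.192  +1.513  -1.009
    207  0.6656   +0.818  -0.471  +2.269  -1.513


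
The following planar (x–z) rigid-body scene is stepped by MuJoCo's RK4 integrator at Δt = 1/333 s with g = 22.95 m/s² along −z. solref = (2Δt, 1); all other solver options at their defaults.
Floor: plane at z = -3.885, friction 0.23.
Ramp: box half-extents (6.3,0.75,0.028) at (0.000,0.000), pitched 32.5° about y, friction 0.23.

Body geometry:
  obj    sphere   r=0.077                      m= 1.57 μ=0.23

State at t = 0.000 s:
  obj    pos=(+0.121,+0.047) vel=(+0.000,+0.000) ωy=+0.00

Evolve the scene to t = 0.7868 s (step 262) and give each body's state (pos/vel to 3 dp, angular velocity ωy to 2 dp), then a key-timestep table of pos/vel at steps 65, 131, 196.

State at t = 0.7868 s:
  obj    pos=(+2.421,-1.418) vel=(+5.845,-3.724) ωy=+89.98

Key-timestep trajectory:
   step    t(s)  obj.x    obj.z    obj.vx   obj.vz 
     65  0.1952   +0.263  -0.043  +1.450  -0.924
    131  0.3934   +0.696  -0.319  +2.923  -1.862
    196  0.5886   +1.408  -0.773  +4.373  -2.786


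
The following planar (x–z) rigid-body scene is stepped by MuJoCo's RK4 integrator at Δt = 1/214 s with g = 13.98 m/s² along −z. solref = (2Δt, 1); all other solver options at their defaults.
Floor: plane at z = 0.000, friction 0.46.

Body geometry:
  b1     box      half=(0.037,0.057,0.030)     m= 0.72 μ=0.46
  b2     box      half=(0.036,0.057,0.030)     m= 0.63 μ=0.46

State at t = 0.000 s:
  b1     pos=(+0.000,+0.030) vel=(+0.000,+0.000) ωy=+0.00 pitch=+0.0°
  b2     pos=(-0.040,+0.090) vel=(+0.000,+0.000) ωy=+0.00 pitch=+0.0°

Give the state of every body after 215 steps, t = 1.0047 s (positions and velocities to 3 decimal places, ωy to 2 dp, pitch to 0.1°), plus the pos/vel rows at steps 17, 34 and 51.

State at t = 1.0047 s:
  b1     pos=(+0.000,+0.030) vel=(+0.000,+0.000) ωy=+0.00 pitch=+0.0°
  b2     pos=(-0.078,+0.036) vel=(+0.000,+0.000) ωy=+0.00 pitch=-90.0°

Key-timestep trajectory:
   step    t(s)  b1.x    b1.z    b1.vx   b1.vz   b2.x    b2.z    b2.vx   b2.vz 
     17  0.0794   +0.000  +0.030  +0.000  +0.000   -0.043  +0.090  -0.077  -0.014
     34  0.1589   +0.000  +0.030  +0.000  +0.000   -0.055  +0.084  -0.241  -0.189
     51  0.2383   +0.000  +0.030  +0.000  +0.000   -0.078  +0.038  -0.297  -1.107


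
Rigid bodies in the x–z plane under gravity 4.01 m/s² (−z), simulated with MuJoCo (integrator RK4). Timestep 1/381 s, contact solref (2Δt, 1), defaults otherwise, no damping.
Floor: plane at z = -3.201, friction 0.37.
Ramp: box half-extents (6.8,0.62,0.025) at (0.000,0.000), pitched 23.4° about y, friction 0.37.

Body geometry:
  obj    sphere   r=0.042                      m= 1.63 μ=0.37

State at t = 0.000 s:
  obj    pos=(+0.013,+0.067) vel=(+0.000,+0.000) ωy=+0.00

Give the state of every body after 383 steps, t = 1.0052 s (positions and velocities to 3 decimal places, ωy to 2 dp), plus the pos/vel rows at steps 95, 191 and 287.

State at t = 1.0052 s:
  obj    pos=(+0.541,-0.161) vel=(+1.049,-0.454) ωy=+27.22

Key-timestep trajectory:
   step    t(s)  obj.x    obj.z    obj.vx   obj.vz 
     95  0.2493   +0.046  +0.053  +0.260  -0.113
    191  0.5013   +0.144  +0.011  +0.523  -0.226
    287  0.7533   +0.309  -0.061  +0.786  -0.340


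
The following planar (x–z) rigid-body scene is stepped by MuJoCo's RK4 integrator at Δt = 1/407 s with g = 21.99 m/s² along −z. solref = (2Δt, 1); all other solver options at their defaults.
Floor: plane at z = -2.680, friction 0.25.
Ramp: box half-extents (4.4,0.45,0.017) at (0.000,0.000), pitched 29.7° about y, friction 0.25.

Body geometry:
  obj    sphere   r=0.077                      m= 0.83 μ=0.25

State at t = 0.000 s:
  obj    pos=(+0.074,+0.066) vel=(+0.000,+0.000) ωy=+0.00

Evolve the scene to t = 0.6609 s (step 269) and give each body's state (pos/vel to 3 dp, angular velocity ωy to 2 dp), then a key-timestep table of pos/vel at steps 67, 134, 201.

State at t = 0.6609 s:
  obj    pos=(+1.551,-0.776) vel=(+4.468,-2.549) ωy=+66.79

Key-timestep trajectory:
   step    t(s)  obj.x    obj.z    obj.vx   obj.vz 
     67  0.1646   +0.166  +0.014  +1.113  -0.635
    134  0.3292   +0.440  -0.143  +2.226  -1.270
    201  0.4939   +0.899  -0.404  +3.339  -1.904


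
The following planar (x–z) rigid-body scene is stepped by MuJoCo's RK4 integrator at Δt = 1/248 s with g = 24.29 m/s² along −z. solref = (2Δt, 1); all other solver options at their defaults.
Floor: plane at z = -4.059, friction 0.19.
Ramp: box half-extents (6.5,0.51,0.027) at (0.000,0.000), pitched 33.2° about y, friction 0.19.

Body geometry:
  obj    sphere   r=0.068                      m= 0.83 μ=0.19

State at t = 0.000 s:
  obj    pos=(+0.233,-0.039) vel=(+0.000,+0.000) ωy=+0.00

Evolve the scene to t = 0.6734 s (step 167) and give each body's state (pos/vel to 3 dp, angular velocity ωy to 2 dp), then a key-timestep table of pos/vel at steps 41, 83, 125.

State at t = 0.6734 s:
  obj    pos=(+2.036,-1.219) vel=(+5.354,-3.503) ωy=+94.04

Key-timestep trajectory:
   step    t(s)  obj.x    obj.z    obj.vx   obj.vz 
     41  0.1653   +0.342  -0.110  +1.315  -0.861
     83  0.3347   +0.678  -0.330  +2.661  -1.741
    125  0.5040   +1.243  -0.700  +4.008  -2.622


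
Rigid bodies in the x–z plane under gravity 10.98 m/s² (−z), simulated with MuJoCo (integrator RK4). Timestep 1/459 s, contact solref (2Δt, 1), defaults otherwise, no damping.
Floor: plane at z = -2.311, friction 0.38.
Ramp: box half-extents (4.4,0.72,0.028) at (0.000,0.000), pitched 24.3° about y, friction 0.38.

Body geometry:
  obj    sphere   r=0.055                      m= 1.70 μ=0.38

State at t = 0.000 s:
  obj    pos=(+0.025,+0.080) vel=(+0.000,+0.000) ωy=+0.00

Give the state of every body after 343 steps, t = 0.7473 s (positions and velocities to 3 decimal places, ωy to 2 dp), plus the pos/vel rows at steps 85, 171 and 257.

State at t = 0.7473 s:
  obj    pos=(+0.846,-0.291) vel=(+2.198,-0.993) ωy=+43.85

Key-timestep trajectory:
   step    t(s)  obj.x    obj.z    obj.vx   obj.vz 
     85  0.1852   +0.075  +0.057  +0.545  -0.246
    171  0.3725   +0.229  -0.012  +1.096  -0.495
    257  0.5599   +0.486  -0.128  +1.647  -0.744


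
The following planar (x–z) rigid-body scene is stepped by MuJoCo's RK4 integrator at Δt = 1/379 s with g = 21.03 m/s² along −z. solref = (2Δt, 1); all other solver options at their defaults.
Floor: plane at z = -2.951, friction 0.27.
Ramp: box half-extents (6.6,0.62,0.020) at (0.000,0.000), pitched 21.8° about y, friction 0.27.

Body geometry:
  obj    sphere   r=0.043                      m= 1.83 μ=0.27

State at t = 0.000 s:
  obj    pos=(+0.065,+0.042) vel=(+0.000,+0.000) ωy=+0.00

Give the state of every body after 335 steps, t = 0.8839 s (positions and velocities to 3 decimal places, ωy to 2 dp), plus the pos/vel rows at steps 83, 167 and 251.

State at t = 0.8839 s:
  obj    pos=(+2.088,-0.767) vel=(+4.578,-1.831) ωy=+114.66

Key-timestep trajectory:
   step    t(s)  obj.x    obj.z    obj.vx   obj.vz 
     83  0.2190   +0.189  -0.008  +1.134  -0.454
    167  0.4406   +0.568  -0.159  +2.282  -0.913
    251  0.6623   +1.201  -0.412  +3.430  -1.372


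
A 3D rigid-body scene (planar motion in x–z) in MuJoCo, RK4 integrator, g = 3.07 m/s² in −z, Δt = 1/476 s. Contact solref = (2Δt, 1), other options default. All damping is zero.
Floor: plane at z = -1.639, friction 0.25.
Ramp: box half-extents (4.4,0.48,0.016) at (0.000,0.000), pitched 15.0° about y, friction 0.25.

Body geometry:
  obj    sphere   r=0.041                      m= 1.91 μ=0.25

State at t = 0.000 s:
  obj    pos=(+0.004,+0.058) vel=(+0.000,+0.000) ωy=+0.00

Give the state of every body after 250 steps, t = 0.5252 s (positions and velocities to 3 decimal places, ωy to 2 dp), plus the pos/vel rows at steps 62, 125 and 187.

State at t = 0.5252 s:
  obj    pos=(+0.080,+0.038) vel=(+0.288,-0.077) ωy=+7.27

Key-timestep trajectory:
   step    t(s)  obj.x    obj.z    obj.vx   obj.vz 
     62  0.1303   +0.009  +0.057  +0.071  -0.019
    125  0.2626   +0.023  +0.053  +0.144  -0.039
    187  0.3929   +0.046  +0.047  +0.215  -0.058


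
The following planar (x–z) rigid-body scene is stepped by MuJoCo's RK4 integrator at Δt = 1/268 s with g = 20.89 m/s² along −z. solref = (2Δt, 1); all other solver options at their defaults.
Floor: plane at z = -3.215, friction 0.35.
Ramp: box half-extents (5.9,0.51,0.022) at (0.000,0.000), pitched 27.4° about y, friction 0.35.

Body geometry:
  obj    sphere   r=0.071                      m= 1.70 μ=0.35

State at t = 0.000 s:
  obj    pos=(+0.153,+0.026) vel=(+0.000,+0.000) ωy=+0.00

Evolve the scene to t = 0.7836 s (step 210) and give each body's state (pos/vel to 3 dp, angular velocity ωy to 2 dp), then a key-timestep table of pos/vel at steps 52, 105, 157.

State at t = 0.7836 s:
  obj    pos=(+2.025,-0.945) vel=(+4.777,-2.476) ωy=+75.77

Key-timestep trajectory:
   step    t(s)  obj.x    obj.z    obj.vx   obj.vz 
     52  0.1940   +0.268  -0.034  +1.183  -0.613
    105  0.3918   +0.621  -0.217  +2.389  -1.238
    157  0.5858   +1.199  -0.517  +3.572  -1.851


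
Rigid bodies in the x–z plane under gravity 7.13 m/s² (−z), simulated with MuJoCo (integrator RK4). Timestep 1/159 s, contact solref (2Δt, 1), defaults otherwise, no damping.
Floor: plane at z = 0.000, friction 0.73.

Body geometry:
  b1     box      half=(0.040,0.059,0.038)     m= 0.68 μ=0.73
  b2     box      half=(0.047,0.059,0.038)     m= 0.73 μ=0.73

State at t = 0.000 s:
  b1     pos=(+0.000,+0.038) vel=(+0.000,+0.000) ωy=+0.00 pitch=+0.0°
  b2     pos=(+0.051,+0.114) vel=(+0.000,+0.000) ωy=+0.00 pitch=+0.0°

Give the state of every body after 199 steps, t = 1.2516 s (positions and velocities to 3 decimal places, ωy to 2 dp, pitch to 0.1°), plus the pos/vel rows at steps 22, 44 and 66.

State at t = 1.2516 s:
  b1     pos=(+0.000,+0.038) vel=(+0.000,+0.000) ωy=+0.00 pitch=+0.0°
  b2     pos=(+0.096,+0.047) vel=(+0.000,+0.000) ωy=+0.00 pitch=+90.0°

Key-timestep trajectory:
   step    t(s)  b1.x    b1.z    b1.vx   b1.vz   b2.x    b2.z    b2.vx   b2.vz 
     22  0.1384   +0.000  +0.038  +0.000  +0.000   +0.062  +0.109  +0.172  -0.110
     44  0.2767   +0.000  +0.038  +0.000  +0.000   +0.091  +0.050  +0.277  -0.766
     66  0.4151   +0.000  +0.038  +0.000  +0.000   +0.098  +0.048  -0.132  -0.105


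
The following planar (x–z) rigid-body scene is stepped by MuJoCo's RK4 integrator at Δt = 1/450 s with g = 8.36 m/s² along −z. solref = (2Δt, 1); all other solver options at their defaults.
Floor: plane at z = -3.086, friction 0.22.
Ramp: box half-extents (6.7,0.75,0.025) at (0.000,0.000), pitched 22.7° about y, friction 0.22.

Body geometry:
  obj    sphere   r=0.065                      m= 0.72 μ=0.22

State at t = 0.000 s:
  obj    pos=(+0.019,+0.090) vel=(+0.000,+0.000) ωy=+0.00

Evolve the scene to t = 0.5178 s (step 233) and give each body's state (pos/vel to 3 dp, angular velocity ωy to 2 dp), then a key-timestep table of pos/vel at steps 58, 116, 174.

State at t = 0.5178 s:
  obj    pos=(+0.304,-0.030) vel=(+1.101,-0.460) ωy=+18.35

Key-timestep trajectory:
   step    t(s)  obj.x    obj.z    obj.vx   obj.vz 
     58  0.1289   +0.037  +0.082  +0.274  -0.115
    116  0.2578   +0.090  +0.060  +0.548  -0.229
    174  0.3867   +0.178  +0.023  +0.822  -0.344


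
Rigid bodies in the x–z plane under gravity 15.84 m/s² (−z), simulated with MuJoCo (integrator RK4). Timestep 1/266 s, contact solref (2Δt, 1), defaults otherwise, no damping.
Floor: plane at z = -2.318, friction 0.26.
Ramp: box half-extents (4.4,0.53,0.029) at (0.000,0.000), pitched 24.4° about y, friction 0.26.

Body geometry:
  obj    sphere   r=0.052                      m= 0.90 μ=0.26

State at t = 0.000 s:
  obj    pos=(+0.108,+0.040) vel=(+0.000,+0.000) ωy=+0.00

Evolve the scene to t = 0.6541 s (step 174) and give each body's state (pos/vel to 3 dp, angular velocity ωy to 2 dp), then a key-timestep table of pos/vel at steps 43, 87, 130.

State at t = 0.6541 s:
  obj    pos=(+1.019,-0.373) vel=(+2.784,-1.263) ωy=+58.79

Key-timestep trajectory:
   step    t(s)  obj.x    obj.z    obj.vx   obj.vz 
     43  0.1617   +0.164  +0.015  +0.688  -0.312
     87  0.3271   +0.336  -0.063  +1.392  -0.632
    130  0.4887   +0.616  -0.191  +2.080  -0.944


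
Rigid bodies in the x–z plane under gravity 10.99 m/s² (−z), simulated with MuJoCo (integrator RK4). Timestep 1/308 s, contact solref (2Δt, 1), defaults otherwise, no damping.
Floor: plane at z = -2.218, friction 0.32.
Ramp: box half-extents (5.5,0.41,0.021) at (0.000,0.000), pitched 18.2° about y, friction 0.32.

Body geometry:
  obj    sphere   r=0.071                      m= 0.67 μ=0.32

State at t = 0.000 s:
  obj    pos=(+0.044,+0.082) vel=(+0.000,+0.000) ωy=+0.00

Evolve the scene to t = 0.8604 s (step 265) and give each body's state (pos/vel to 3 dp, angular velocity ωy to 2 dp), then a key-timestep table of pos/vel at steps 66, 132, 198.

State at t = 0.8604 s:
  obj    pos=(+0.906,-0.201) vel=(+2.004,-0.659) ωy=+29.71

Key-timestep trajectory:
   step    t(s)  obj.x    obj.z    obj.vx   obj.vz 
     66  0.2143   +0.098  +0.065  +0.499  -0.164
    132  0.4286   +0.258  +0.012  +0.998  -0.328
    198  0.6429   +0.525  -0.076  +1.497  -0.492


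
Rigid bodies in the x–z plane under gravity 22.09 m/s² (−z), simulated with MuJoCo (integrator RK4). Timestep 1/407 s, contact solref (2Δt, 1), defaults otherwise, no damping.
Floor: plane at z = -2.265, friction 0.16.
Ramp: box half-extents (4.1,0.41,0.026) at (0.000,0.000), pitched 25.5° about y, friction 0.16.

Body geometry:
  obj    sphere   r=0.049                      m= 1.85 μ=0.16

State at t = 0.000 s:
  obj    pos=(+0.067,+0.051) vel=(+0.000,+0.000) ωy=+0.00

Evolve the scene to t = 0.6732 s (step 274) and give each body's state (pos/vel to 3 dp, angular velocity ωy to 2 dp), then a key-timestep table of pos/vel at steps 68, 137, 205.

State at t = 0.6732 s:
  obj    pos=(+1.457,-0.612) vel=(+4.128,-1.969) ωy=+93.31

Key-timestep trajectory:
   step    t(s)  obj.x    obj.z    obj.vx   obj.vz 
     68  0.1671   +0.153  +0.010  +1.025  -0.489
    137  0.3366   +0.415  -0.115  +2.064  -0.985
    205  0.5037   +0.845  -0.320  +3.088  -1.473


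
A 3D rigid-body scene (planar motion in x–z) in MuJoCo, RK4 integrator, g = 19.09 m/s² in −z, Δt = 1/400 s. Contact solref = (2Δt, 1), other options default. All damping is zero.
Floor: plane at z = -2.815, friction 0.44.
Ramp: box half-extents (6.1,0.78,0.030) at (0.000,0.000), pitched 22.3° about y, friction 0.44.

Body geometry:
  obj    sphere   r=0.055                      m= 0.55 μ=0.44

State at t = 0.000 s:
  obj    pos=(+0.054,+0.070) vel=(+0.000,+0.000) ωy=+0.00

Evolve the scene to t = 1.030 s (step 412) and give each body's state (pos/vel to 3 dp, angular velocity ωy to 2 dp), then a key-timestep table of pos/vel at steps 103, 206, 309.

State at t = 1.030 s:
  obj    pos=(+2.593,-0.972) vel=(+4.931,-2.022) ωy=+96.89

Key-timestep trajectory:
   step    t(s)  obj.x    obj.z    obj.vx   obj.vz 
    103  0.2575   +0.213  +0.005  +1.233  -0.506
    206  0.5150   +0.689  -0.191  +2.465  -1.011
    309  0.7725   +1.482  -0.516  +3.698  -1.517


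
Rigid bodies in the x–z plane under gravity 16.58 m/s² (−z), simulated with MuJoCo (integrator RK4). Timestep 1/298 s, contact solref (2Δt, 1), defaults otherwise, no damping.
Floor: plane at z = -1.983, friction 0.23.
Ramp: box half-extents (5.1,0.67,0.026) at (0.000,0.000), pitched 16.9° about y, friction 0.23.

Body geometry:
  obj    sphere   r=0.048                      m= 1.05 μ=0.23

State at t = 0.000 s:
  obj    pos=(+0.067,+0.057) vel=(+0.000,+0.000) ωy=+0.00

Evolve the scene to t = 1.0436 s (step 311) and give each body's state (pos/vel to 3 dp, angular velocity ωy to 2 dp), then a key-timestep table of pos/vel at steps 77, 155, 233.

State at t = 1.0436 s:
  obj    pos=(+1.861,-0.488) vel=(+3.438,-1.044) ωy=+74.85

Key-timestep trajectory:
   step    t(s)  obj.x    obj.z    obj.vx   obj.vz 
     77  0.2584   +0.177  +0.024  +0.851  -0.259
    155  0.5201   +0.513  -0.078  +1.713  -0.521
    233  0.7819   +1.074  -0.249  +2.576  -0.783


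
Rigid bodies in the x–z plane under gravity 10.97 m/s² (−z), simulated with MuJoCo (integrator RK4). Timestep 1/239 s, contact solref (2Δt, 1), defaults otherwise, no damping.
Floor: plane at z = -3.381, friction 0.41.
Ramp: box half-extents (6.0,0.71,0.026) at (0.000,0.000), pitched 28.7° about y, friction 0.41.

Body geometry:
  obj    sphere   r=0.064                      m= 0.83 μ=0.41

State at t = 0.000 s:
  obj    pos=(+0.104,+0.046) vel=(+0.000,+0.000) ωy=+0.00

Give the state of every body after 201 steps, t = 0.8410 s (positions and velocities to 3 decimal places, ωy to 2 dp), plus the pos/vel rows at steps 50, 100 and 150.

State at t = 0.8410 s:
  obj    pos=(+1.271,-0.593) vel=(+2.776,-1.520) ωy=+49.44

Key-timestep trajectory:
   step    t(s)  obj.x    obj.z    obj.vx   obj.vz 
     50  0.2092   +0.176  +0.006  +0.691  -0.378
    100  0.4184   +0.393  -0.113  +1.381  -0.756
    150  0.6276   +0.754  -0.310  +2.072  -1.134
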